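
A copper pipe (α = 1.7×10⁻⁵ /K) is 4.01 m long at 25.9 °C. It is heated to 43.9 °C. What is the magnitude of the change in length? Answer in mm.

|ΔT| = |43.9 − 25.9| = 18.0 K
ΔL = αL₀ΔT = (1.7×10⁻⁵)(4.01)(18.0) = 1.23×10⁻³ m

ΔL = 1.23 mm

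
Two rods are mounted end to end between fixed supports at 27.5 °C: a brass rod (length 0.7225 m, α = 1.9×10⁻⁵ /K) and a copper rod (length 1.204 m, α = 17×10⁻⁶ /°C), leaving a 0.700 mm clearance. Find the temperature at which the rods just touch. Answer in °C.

T = 48.0 °C

Gap closes when ΔL₁ + ΔL₂ = 0.700 mm = 7.00×10⁻⁴ m
(α₁L₁ + α₂L₂)ΔT = g
α₁L₁ + α₂L₂ = 1.9×10⁻⁵×0.7225 + 17×10⁻⁶×1.204 = 3.41955×10⁻⁵ m/K
ΔT = 7.00×10⁻⁴ / 3.41955×10⁻⁵ = 20.471 K
T = 27.5 + 20.471 = 47.971 °C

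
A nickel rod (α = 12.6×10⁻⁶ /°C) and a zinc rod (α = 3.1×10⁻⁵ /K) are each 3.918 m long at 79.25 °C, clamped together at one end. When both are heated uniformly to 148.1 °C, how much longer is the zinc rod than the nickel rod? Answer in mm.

4.96 mm

ΔT = 68.85 K
nickel: ΔL = 12.6×10⁻⁶ × 3.918 m × 68.85 = 3.3989×10⁻³ m = 3.3989 mm
zinc: ΔL = 3.1×10⁻⁵ × 3.918 m × 68.85 = 8.3624×10⁻³ m = 8.3624 mm
difference = 8.3624 − 3.3989 = 4.9635 mm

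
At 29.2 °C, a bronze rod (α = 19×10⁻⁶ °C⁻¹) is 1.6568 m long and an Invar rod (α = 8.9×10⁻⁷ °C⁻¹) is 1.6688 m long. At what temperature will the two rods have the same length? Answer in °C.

T = 429.3 °C

L₁(1 + α₁ΔT) = L₂(1 + α₂ΔT) ⇒ ΔT = (L₂ − L₁)/(α₁L₁ − α₂L₂)
L₂ − L₁ = 1.6688 − 1.6568 = 1.20×10⁻² m
α₁L₁ − α₂L₂ = 19×10⁻⁶×1.6568 − 8.9×10⁻⁷×1.6688 = 2.9993968×10⁻⁵ m/K
ΔT = 1.20×10⁻² / 2.9993968×10⁻⁵ = 400.080 K
T = 29.2 + 400.080 = 429.280 °C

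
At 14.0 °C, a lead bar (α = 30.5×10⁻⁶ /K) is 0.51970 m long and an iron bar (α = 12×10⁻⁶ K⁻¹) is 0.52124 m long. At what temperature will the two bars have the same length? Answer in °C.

L₁(1 + α₁ΔT) = L₂(1 + α₂ΔT) ⇒ ΔT = (L₂ − L₁)/(α₁L₁ − α₂L₂)
L₂ − L₁ = 0.52124 − 0.51970 = 1.54×10⁻³ m
α₁L₁ − α₂L₂ = 30.5×10⁻⁶×0.51970 − 12×10⁻⁶×0.52124 = 9.59597×10⁻⁶ m/K
ΔT = 1.54×10⁻³ / 9.59597×10⁻⁶ = 160.484 K
T = 14.0 + 160.484 = 174.484 °C

T = 174.5 °C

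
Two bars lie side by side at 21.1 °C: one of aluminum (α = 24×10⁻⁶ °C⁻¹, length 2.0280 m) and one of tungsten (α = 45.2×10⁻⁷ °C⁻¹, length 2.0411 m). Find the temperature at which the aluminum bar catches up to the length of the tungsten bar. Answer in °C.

L₁(1 + α₁ΔT) = L₂(1 + α₂ΔT) ⇒ ΔT = (L₂ − L₁)/(α₁L₁ − α₂L₂)
L₂ − L₁ = 2.0411 − 2.0280 = 1.31×10⁻² m
α₁L₁ − α₂L₂ = 24×10⁻⁶×2.0280 − 45.2×10⁻⁷×2.0411 = 3.9446228×10⁻⁵ m/K
ΔT = 1.31×10⁻² / 3.9446228×10⁻⁵ = 332.098 K
T = 21.1 + 332.098 = 353.198 °C

T = 353.2 °C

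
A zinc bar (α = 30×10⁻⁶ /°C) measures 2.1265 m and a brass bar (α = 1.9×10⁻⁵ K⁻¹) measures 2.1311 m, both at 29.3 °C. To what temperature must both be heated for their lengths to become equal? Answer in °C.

T = 226.7 °C

L₁(1 + α₁ΔT) = L₂(1 + α₂ΔT) ⇒ ΔT = (L₂ − L₁)/(α₁L₁ − α₂L₂)
L₂ − L₁ = 2.1311 − 2.1265 = 4.60×10⁻³ m
α₁L₁ − α₂L₂ = 30×10⁻⁶×2.1265 − 1.9×10⁻⁵×2.1311 = 2.33041×10⁻⁵ m/K
ΔT = 4.60×10⁻³ / 2.33041×10⁻⁵ = 197.390 K
T = 29.3 + 197.390 = 226.690 °C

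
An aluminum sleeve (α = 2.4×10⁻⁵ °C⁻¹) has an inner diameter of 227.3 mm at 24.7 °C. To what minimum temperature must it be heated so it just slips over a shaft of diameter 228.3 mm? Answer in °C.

T = 208 °C

Required Δd = 228.3 − 227.3 = 1.0 mm
Δd = αd₀ΔT ⇒ ΔT = Δd/(αd₀) = 1.0 / (2.4×10⁻⁵ × 227.3) = 183.31 K
T_min = 24.7 + 183.31 = 208.01 °C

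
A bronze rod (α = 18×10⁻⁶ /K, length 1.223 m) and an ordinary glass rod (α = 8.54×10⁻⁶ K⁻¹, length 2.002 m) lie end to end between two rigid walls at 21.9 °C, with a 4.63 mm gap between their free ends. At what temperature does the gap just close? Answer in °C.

Gap closes when ΔL₁ + ΔL₂ = 4.63 mm = 4.63×10⁻³ m
(α₁L₁ + α₂L₂)ΔT = g
α₁L₁ + α₂L₂ = 18×10⁻⁶×1.223 + 8.54×10⁻⁶×2.002 = 3.911108×10⁻⁵ m/K
ΔT = 4.63×10⁻³ / 3.911108×10⁻⁵ = 118.38 K
T = 21.9 + 118.38 = 140.28 °C

T = 140 °C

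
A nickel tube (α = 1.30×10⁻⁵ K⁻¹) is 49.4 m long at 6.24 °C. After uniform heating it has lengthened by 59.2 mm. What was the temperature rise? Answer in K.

ΔT = 92.2 K

ΔL = αL₀ΔT ⇒ ΔT = ΔL / (αL₀)
ΔT = 59.2×10⁻³ m / (1.30×10⁻⁵ × 49.4 m) = 92.183 K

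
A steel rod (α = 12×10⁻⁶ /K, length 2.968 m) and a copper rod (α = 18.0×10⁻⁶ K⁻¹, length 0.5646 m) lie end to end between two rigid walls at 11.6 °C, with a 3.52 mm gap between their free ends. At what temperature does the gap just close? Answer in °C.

Gap closes when ΔL₁ + ΔL₂ = 3.52 mm = 3.52×10⁻³ m
(α₁L₁ + α₂L₂)ΔT = g
α₁L₁ + α₂L₂ = 12×10⁻⁶×2.968 + 18.0×10⁻⁶×0.5646 = 4.57788×10⁻⁵ m/K
ΔT = 3.52×10⁻³ / 4.57788×10⁻⁵ = 76.891 K
T = 11.6 + 76.891 = 88.491 °C

T = 88.5 °C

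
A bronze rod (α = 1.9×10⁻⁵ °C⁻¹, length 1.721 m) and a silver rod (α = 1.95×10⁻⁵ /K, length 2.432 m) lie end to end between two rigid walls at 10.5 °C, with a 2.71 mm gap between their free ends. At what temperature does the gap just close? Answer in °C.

Gap closes when ΔL₁ + ΔL₂ = 2.71 mm = 2.71×10⁻³ m
(α₁L₁ + α₂L₂)ΔT = g
α₁L₁ + α₂L₂ = 1.9×10⁻⁵×1.721 + 1.95×10⁻⁵×2.432 = 8.0123×10⁻⁵ m/K
ΔT = 2.71×10⁻³ / 8.0123×10⁻⁵ = 33.823 K
T = 10.5 + 33.823 = 44.323 °C

T = 44.3 °C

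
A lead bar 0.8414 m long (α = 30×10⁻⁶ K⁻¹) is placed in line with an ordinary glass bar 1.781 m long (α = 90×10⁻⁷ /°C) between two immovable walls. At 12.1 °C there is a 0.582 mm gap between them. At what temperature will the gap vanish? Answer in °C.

T = 26.2 °C

Gap closes when ΔL₁ + ΔL₂ = 0.582 mm = 5.82×10⁻⁴ m
(α₁L₁ + α₂L₂)ΔT = g
α₁L₁ + α₂L₂ = 30×10⁻⁶×0.8414 + 90×10⁻⁷×1.781 = 4.1271×10⁻⁵ m/K
ΔT = 5.82×10⁻⁴ / 4.1271×10⁻⁵ = 14.102 K
T = 12.1 + 14.102 = 26.202 °C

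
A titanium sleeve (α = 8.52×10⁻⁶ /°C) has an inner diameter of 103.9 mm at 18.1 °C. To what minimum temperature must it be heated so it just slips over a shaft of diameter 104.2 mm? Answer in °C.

Required Δd = 104.2 − 103.9 = 0.3 mm
Δd = αd₀ΔT ⇒ ΔT = Δd/(αd₀) = 0.3 / (8.52×10⁻⁶ × 103.9) = 338.90 K
T_min = 18.1 + 338.90 = 357.00 °C

T = 357 °C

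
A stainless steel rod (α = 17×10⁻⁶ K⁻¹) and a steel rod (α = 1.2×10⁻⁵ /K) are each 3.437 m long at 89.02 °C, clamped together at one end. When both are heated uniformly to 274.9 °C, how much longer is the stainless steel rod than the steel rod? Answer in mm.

3.19 mm

ΔT = 185.88 K
stainless steel: ΔL = 17×10⁻⁶ × 3.437 m × 185.88 = 1.0861×10⁻² m = 10.861 mm
steel: ΔL = 1.2×10⁻⁵ × 3.437 m × 185.88 = 7.6664×10⁻³ m = 7.6664 mm
difference = 10.861 − 7.6664 = 3.1946 mm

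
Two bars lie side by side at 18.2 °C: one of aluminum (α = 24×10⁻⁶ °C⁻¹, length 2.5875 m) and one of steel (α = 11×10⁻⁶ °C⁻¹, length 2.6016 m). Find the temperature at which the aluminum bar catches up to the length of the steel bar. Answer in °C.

Equal length when α₁L₁ΔT − α₂L₂ΔT = L₂ − L₁ = 1.41×10⁻² m
α₁L₁ = 6.210×10⁻⁵, α₂L₂ = 2.86176×10⁻⁵ → Δ(αL) = 3.34824×10⁻⁵ m/K
ΔT = 1.41×10⁻² / 3.34824×10⁻⁵ = 421.117 K, so T = 18.2 + 421.117 = 439.317 °C

T = 439.3 °C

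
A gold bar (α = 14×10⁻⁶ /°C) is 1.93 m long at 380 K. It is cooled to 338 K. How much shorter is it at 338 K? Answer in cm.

|ΔT| = |338 − 380| = 42 K
ΔL = αL₀ΔT = (14×10⁻⁶)(1.93)(42) = 1.13×10⁻³ m

ΔL = 0.113 cm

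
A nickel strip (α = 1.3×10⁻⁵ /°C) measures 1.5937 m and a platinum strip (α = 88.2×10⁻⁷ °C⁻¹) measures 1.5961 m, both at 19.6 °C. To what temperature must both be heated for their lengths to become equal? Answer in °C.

Equal length when α₁L₁ΔT − α₂L₂ΔT = L₂ − L₁ = 2.40×10⁻³ m
α₁L₁ = 2.07181×10⁻⁵, α₂L₂ = 1.4077602×10⁻⁵ → Δ(αL) = 6.640498×10⁻⁶ m/K
ΔT = 2.40×10⁻³ / 6.640498×10⁻⁶ = 361.419 K, so T = 19.6 + 361.419 = 381.019 °C

T = 381.0 °C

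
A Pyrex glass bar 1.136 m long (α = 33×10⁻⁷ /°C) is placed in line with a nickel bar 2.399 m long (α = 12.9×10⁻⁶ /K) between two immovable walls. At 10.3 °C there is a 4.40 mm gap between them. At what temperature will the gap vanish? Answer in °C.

T = 137 °C

Gap closes when ΔL₁ + ΔL₂ = 4.40 mm = 4.40×10⁻³ m
(α₁L₁ + α₂L₂)ΔT = g
α₁L₁ + α₂L₂ = 33×10⁻⁷×1.136 + 12.9×10⁻⁶×2.399 = 3.46959×10⁻⁵ m/K
ΔT = 4.40×10⁻³ / 3.46959×10⁻⁵ = 126.82 K
T = 10.3 + 126.82 = 137.12 °C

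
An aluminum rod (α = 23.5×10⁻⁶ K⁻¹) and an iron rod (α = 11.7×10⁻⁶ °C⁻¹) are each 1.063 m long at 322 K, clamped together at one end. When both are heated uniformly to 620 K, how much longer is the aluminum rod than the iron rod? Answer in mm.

ΔT = 298 K
aluminum: ΔL = 23.5×10⁻⁶ × 1.063 m × 298 = 7.4442×10⁻³ m = 7.4442 mm
iron: ΔL = 11.7×10⁻⁶ × 1.063 m × 298 = 3.7063×10⁻³ m = 3.7063 mm
difference = 7.4442 − 3.7063 = 3.7379 mm

3.74 mm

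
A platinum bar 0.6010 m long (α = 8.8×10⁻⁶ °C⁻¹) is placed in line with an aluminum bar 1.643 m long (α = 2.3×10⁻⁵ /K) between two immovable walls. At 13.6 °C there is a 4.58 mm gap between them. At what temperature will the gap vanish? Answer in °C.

Gap closes when ΔL₁ + ΔL₂ = 4.58 mm = 4.58×10⁻³ m
(α₁L₁ + α₂L₂)ΔT = g
α₁L₁ + α₂L₂ = 8.8×10⁻⁶×0.6010 + 2.3×10⁻⁵×1.643 = 4.30778×10⁻⁵ m/K
ΔT = 4.58×10⁻³ / 4.30778×10⁻⁵ = 106.32 K
T = 13.6 + 106.32 = 119.92 °C

T = 120 °C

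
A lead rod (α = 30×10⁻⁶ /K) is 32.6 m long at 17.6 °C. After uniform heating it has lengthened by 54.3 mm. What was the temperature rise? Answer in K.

ΔL = αL₀ΔT ⇒ ΔT = ΔL / (αL₀)
ΔT = 54.3×10⁻³ m / (30×10⁻⁶ × 32.6 m) = 55.521 K

ΔT = 55.5 K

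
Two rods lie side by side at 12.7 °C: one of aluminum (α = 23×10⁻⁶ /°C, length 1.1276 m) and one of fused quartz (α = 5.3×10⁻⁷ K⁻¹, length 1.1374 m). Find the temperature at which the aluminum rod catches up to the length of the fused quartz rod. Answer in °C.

T = 399.6 °C

L₁(1 + α₁ΔT) = L₂(1 + α₂ΔT) ⇒ ΔT = (L₂ − L₁)/(α₁L₁ − α₂L₂)
L₂ − L₁ = 1.1374 − 1.1276 = 9.80×10⁻³ m
α₁L₁ − α₂L₂ = 23×10⁻⁶×1.1276 − 5.3×10⁻⁷×1.1374 = 2.5331978×10⁻⁵ m/K
ΔT = 9.80×10⁻³ / 2.5331978×10⁻⁵ = 386.863 K
T = 12.7 + 386.863 = 399.563 °C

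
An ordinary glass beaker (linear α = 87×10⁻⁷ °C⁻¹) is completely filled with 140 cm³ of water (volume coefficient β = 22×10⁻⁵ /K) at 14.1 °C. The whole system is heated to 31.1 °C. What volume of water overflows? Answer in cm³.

The beaker also expands: β_container ≈ 3α = 2.61×10⁻⁵ /K
Net overflow = V₀(β_liq − 3α_cont)ΔT
β − 3α = 2.20×10⁻⁴ − 2.61×10⁻⁵ = 1.939×10⁻⁴ /K; ΔT = 17.0 K
ΔV = 140 × 1.939×10⁻⁴ × 17.0 = 0.461 cm³

0.461 cm³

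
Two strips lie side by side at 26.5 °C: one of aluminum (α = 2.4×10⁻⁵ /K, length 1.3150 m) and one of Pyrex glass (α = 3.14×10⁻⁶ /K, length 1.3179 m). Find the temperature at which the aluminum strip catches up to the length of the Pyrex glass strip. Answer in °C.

T = 132.3 °C

Equal length when α₁L₁ΔT − α₂L₂ΔT = L₂ − L₁ = 2.90×10⁻³ m
α₁L₁ = 3.156×10⁻⁵, α₂L₂ = 4.138206×10⁻⁶ → Δ(αL) = 2.7421794×10⁻⁵ m/K
ΔT = 2.90×10⁻³ / 2.7421794×10⁻⁵ = 105.755 K, so T = 26.5 + 105.755 = 132.255 °C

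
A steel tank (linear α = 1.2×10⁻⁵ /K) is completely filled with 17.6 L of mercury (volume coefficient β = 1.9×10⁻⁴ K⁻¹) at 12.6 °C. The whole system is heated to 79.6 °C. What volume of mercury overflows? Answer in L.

The tank also expands: β_container ≈ 3α = 3.6×10⁻⁵ /K
Net overflow = V₀(β_liq − 3α_cont)ΔT
β − 3α = 1.90×10⁻⁴ − 3.6×10⁻⁵ = 1.54×10⁻⁴ /K; ΔT = 67.0 K
ΔV = 17.6 × 1.54×10⁻⁴ × 67.0 = 0.182 L

0.182 L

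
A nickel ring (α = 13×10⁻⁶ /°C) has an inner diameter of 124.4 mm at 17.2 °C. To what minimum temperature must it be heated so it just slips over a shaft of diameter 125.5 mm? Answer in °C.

T = 697 °C

Required Δd = 125.5 − 124.4 = 1.1 mm
Δd = αd₀ΔT ⇒ ΔT = Δd/(αd₀) = 1.1 / (13×10⁻⁶ × 124.4) = 680.19 K
T_min = 17.2 + 680.19 = 697.39 °C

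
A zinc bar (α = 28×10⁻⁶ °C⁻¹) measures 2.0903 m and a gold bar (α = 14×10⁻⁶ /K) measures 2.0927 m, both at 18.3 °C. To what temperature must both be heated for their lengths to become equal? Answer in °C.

T = 100.4 °C

Equal length when α₁L₁ΔT − α₂L₂ΔT = L₂ − L₁ = 2.40×10⁻³ m
α₁L₁ = 5.85284×10⁻⁵, α₂L₂ = 2.92978×10⁻⁵ → Δ(αL) = 2.92306×10⁻⁵ m/K
ΔT = 2.40×10⁻³ / 2.92306×10⁻⁵ = 82.106 K, so T = 18.3 + 82.106 = 100.406 °C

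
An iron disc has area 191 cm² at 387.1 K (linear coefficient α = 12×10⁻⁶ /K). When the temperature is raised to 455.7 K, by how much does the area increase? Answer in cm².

Area coefficient ≈ 2α; |ΔT| = 68.6 K
ΔA = 2αA₀ΔT = 2(12×10⁻⁶)(191)(68.6) = 0.314 cm²

ΔA = 0.314 cm²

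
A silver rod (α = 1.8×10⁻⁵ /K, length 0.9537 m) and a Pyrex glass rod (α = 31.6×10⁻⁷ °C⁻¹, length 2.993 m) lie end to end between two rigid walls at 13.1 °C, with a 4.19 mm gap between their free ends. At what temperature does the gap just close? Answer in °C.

T = 170 °C

α₁L₁ = 1.71666×10⁻⁵ m/K, α₂L₂ = 9.45788×10⁻⁶ m/K → total 2.662448×10⁻⁵ m/K
ΔT = g/(α₁L₁+α₂L₂) = 4.19×10⁻³ / 2.662448×10⁻⁵ = 157.37 K
T = 13.1 + 157.37 = 170.47 °C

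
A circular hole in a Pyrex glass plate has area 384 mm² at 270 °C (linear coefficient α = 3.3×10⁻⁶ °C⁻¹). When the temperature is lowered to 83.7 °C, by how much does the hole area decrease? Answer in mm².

Area coefficient ≈ 2α; |ΔT| = 186.3 K
ΔA = 2αA₀ΔT = 2(3.3×10⁻⁶)(384)(186.3) = 0.472 mm²

ΔA = 0.472 mm²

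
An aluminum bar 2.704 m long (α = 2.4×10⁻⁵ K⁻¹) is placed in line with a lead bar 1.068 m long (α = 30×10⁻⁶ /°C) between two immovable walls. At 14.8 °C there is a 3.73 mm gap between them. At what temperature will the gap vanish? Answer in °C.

T = 53.3 °C

Gap closes when ΔL₁ + ΔL₂ = 3.73 mm = 3.73×10⁻³ m
(α₁L₁ + α₂L₂)ΔT = g
α₁L₁ + α₂L₂ = 2.4×10⁻⁵×2.704 + 30×10⁻⁶×1.068 = 9.6936×10⁻⁵ m/K
ΔT = 3.73×10⁻³ / 9.6936×10⁻⁵ = 38.479 K
T = 14.8 + 38.479 = 53.279 °C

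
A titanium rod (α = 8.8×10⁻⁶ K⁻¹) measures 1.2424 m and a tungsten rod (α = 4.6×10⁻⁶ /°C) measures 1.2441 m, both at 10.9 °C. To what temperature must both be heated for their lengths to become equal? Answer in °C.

T = 337.2 °C

L₁(1 + α₁ΔT) = L₂(1 + α₂ΔT) ⇒ ΔT = (L₂ − L₁)/(α₁L₁ − α₂L₂)
L₂ − L₁ = 1.2441 − 1.2424 = 1.70×10⁻³ m
α₁L₁ − α₂L₂ = 8.8×10⁻⁶×1.2424 − 4.6×10⁻⁶×1.2441 = 5.21026×10⁻⁶ m/K
ΔT = 1.70×10⁻³ / 5.21026×10⁻⁶ = 326.279 K
T = 10.9 + 326.279 = 337.179 °C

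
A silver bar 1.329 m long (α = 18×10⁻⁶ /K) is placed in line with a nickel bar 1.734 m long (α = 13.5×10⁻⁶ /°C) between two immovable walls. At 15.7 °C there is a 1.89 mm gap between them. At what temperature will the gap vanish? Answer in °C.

T = 55.6 °C

Gap closes when ΔL₁ + ΔL₂ = 1.89 mm = 1.89×10⁻³ m
(α₁L₁ + α₂L₂)ΔT = g
α₁L₁ + α₂L₂ = 18×10⁻⁶×1.329 + 13.5×10⁻⁶×1.734 = 4.7331×10⁻⁵ m/K
ΔT = 1.89×10⁻³ / 4.7331×10⁻⁵ = 39.932 K
T = 15.7 + 39.932 = 55.632 °C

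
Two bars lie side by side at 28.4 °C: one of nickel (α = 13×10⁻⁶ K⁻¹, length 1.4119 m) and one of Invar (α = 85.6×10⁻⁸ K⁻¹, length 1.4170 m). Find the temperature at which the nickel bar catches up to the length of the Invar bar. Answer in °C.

T = 325.9 °C

Equal length when α₁L₁ΔT − α₂L₂ΔT = L₂ − L₁ = 5.10×10⁻³ m
α₁L₁ = 1.83547×10⁻⁵, α₂L₂ = 1.212952×10⁻⁶ → Δ(αL) = 1.7141748×10⁻⁵ m/K
ΔT = 5.10×10⁻³ / 1.7141748×10⁻⁵ = 297.519 K, so T = 28.4 + 297.519 = 325.919 °C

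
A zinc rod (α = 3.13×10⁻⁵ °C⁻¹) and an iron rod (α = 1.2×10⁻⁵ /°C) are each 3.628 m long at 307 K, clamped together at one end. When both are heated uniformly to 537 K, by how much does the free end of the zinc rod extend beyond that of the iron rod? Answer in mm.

ΔT = 230 K
zinc: ΔL = 3.13×10⁻⁵ × 3.628 m × 230 = 2.6118×10⁻² m = 26.118 mm
iron: ΔL = 1.2×10⁻⁵ × 3.628 m × 230 = 1.0013×10⁻² m = 10.013 mm
difference = 26.118 − 10.013 = 16.105 mm

16.1 mm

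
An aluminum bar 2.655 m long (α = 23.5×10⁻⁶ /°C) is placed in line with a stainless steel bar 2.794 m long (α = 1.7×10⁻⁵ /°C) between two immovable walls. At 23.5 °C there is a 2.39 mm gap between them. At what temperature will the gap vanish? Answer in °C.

T = 45.2 °C

α₁L₁ = 6.23925×10⁻⁵ m/K, α₂L₂ = 4.7498×10⁻⁵ m/K → total 1.098905×10⁻⁴ m/K
ΔT = g/(α₁L₁+α₂L₂) = 2.39×10⁻³ / 1.098905×10⁻⁴ = 21.749 K
T = 23.5 + 21.749 = 45.249 °C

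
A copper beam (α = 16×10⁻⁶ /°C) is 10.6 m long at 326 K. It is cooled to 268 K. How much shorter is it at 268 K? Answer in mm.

ΔL = 9.84 mm

|ΔT| = |268 − 326| = 58 K
ΔL = αL₀ΔT = (16×10⁻⁶)(10.6)(58) = 9.84×10⁻³ m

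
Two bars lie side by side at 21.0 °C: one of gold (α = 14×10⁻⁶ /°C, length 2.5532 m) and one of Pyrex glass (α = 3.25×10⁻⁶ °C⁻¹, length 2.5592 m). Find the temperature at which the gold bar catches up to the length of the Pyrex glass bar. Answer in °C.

L₁(1 + α₁ΔT) = L₂(1 + α₂ΔT) ⇒ ΔT = (L₂ − L₁)/(α₁L₁ − α₂L₂)
L₂ − L₁ = 2.5592 − 2.5532 = 6.00×10⁻³ m
α₁L₁ − α₂L₂ = 14×10⁻⁶×2.5532 − 3.25×10⁻⁶×2.5592 = 2.74274×10⁻⁵ m/K
ΔT = 6.00×10⁻³ / 2.74274×10⁻⁵ = 218.759 K
T = 21.0 + 218.759 = 239.759 °C

T = 239.8 °C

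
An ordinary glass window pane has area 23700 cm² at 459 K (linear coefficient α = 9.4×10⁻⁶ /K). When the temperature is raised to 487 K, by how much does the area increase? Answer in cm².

ΔA = 12.5 cm²

Area coefficient ≈ 2α; |ΔT| = 28 K
ΔA = 2αA₀ΔT = 2(9.4×10⁻⁶)(23700)(28) = 12.5 cm²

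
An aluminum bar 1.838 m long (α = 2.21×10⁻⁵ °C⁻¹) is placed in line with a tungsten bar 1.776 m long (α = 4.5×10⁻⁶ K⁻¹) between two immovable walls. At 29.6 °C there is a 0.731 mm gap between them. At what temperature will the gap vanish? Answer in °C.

α₁L₁ = 4.06198×10⁻⁵ m/K, α₂L₂ = 7.992×10⁻⁶ m/K → total 4.86118×10⁻⁵ m/K
ΔT = g/(α₁L₁+α₂L₂) = 7.31×10⁻⁴ / 4.86118×10⁻⁵ = 15.038 K
T = 29.6 + 15.038 = 44.638 °C

T = 44.6 °C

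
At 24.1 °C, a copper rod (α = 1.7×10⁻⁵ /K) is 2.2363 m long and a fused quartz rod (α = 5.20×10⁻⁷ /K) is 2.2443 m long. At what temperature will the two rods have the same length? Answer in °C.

T = 241.2 °C

L₁(1 + α₁ΔT) = L₂(1 + α₂ΔT) ⇒ ΔT = (L₂ − L₁)/(α₁L₁ − α₂L₂)
L₂ − L₁ = 2.2443 − 2.2363 = 8.00×10⁻³ m
α₁L₁ − α₂L₂ = 1.7×10⁻⁵×2.2363 − 5.20×10⁻⁷×2.2443 = 3.6850064×10⁻⁵ m/K
ΔT = 8.00×10⁻³ / 3.6850064×10⁻⁵ = 217.096 K
T = 24.1 + 217.096 = 241.196 °C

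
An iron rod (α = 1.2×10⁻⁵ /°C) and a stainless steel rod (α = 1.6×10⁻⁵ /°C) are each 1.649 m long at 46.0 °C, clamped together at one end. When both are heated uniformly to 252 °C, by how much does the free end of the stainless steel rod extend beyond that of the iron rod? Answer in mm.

ΔT = 206.0 K
iron: ΔL = 1.2×10⁻⁵ × 1.649 m × 206.0 = 4.0763×10⁻³ m = 4.0763 mm
stainless steel: ΔL = 1.6×10⁻⁵ × 1.649 m × 206.0 = 5.4351×10⁻³ m = 5.4351 mm
difference = 5.4351 − 4.0763 = 1.3588 mm

1.36 mm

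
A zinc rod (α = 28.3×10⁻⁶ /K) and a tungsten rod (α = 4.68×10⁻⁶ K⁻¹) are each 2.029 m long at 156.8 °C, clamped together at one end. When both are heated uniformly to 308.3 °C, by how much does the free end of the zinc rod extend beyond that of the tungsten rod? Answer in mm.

7.26 mm

ΔT = 151.5 K
zinc: ΔL = 28.3×10⁻⁶ × 2.029 m × 151.5 = 8.6992×10⁻³ m = 8.6992 mm
tungsten: ΔL = 4.68×10⁻⁶ × 2.029 m × 151.5 = 1.4386×10⁻³ m = 1.4386 mm
difference = 8.6992 − 1.4386 = 7.2606 mm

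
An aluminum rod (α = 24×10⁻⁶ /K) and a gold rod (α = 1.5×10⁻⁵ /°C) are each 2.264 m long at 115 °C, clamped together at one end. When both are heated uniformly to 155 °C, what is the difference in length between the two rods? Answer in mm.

ΔT = 40 K
aluminum: ΔL = 24×10⁻⁶ × 2.264 m × 40 = 2.1734×10⁻³ m = 2.1734 mm
gold: ΔL = 1.5×10⁻⁵ × 2.264 m × 40 = 1.3584×10⁻³ m = 1.3584 mm
difference = 2.1734 − 1.3584 = 0.8150 mm

0.815 mm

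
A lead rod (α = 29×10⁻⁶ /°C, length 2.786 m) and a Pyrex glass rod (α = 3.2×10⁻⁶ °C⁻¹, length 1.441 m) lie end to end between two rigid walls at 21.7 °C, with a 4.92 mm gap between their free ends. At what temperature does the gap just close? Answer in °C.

T = 79.3 °C

Gap closes when ΔL₁ + ΔL₂ = 4.92 mm = 4.92×10⁻³ m
(α₁L₁ + α₂L₂)ΔT = g
α₁L₁ + α₂L₂ = 29×10⁻⁶×2.786 + 3.2×10⁻⁶×1.441 = 8.54052×10⁻⁵ m/K
ΔT = 4.92×10⁻³ / 8.54052×10⁻⁵ = 57.608 K
T = 21.7 + 57.608 = 79.308 °C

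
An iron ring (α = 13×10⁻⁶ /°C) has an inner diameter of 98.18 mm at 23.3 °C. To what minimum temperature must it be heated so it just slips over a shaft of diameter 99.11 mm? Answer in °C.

T = 752 °C

Required Δd = 99.11 − 98.18 = 0.93 mm
Δd = αd₀ΔT ⇒ ΔT = Δd/(αd₀) = 0.93 / (13×10⁻⁶ × 98.18) = 728.65 K
T_min = 23.3 + 728.65 = 751.95 °C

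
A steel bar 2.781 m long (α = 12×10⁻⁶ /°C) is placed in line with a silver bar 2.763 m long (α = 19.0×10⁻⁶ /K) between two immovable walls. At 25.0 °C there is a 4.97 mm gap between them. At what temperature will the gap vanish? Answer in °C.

T = 82.9 °C

α₁L₁ = 3.3372×10⁻⁵ m/K, α₂L₂ = 5.2497×10⁻⁵ m/K → total 8.5869×10⁻⁵ m/K
ΔT = g/(α₁L₁+α₂L₂) = 4.97×10⁻³ / 8.5869×10⁻⁵ = 57.879 K
T = 25.0 + 57.879 = 82.879 °C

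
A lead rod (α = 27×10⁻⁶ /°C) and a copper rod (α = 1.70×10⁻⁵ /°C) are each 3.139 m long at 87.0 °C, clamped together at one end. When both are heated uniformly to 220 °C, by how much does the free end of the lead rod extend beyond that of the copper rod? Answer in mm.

ΔT = 133.0 K
lead: ΔL = 27×10⁻⁶ × 3.139 m × 133.0 = 1.1272×10⁻² m = 11.272 mm
copper: ΔL = 1.70×10⁻⁵ × 3.139 m × 133.0 = 7.0973×10⁻³ m = 7.0973 mm
difference = 11.272 − 7.0973 = 4.1747 mm

4.17 mm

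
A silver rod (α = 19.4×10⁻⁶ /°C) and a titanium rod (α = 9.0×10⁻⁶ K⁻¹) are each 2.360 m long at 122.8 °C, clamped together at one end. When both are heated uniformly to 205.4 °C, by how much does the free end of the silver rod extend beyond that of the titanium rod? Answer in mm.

ΔT = 82.6 K
silver: ΔL = 19.4×10⁻⁶ × 2.360 m × 82.6 = 3.7818×10⁻³ m = 3.7818 mm
titanium: ΔL = 9.0×10⁻⁶ × 2.360 m × 82.6 = 1.7544×10⁻³ m = 1.7544 mm
difference = 3.7818 − 1.7544 = 2.0274 mm

2.03 mm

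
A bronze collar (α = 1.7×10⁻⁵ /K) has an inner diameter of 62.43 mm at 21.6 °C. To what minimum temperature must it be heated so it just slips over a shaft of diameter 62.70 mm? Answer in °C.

Required Δd = 62.70 − 62.43 = 0.27 mm
Δd = αd₀ΔT ⇒ ΔT = Δd/(αd₀) = 0.27 / (1.7×10⁻⁵ × 62.43) = 254.40 K
T_min = 21.6 + 254.40 = 276.00 °C

T = 276 °C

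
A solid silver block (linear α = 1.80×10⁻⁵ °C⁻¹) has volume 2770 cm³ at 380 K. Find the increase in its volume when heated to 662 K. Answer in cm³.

ΔV = 42.2 cm³

Isotropic solid: β ≈ 3α = 5.4×10⁻⁵ /K; ΔT = 282 K
ΔV = 3αV₀ΔT = 3(1.80×10⁻⁵)(2770)(282) = 42.2 cm³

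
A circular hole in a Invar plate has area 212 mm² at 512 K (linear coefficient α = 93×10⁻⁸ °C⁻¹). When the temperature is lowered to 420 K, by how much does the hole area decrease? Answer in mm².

Area coefficient ≈ 2α; |ΔT| = 92 K
ΔA = 2αA₀ΔT = 2(93×10⁻⁸)(212)(92) = 0.0363 mm²

ΔA = 0.0363 mm²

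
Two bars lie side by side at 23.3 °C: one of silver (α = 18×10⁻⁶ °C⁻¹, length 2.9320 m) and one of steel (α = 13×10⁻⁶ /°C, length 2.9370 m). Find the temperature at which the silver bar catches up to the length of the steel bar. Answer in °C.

T = 365.9 °C

Equal length when α₁L₁ΔT − α₂L₂ΔT = L₂ − L₁ = 5.00×10⁻³ m
α₁L₁ = 5.2776×10⁻⁵, α₂L₂ = 3.8181×10⁻⁵ → Δ(αL) = 1.4595×10⁻⁵ m/K
ΔT = 5.00×10⁻³ / 1.4595×10⁻⁵ = 342.583 K, so T = 23.3 + 342.583 = 365.883 °C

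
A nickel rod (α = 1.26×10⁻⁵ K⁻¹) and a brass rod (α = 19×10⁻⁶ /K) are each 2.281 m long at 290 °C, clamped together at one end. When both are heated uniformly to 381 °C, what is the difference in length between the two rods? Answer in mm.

ΔT = 91 K
nickel: ΔL = 1.26×10⁻⁵ × 2.281 m × 91 = 2.6154×10⁻³ m = 2.6154 mm
brass: ΔL = 19×10⁻⁶ × 2.281 m × 91 = 3.9438×10⁻³ m = 3.9438 mm
difference = 3.9438 − 2.6154 = 1.3284 mm

1.33 mm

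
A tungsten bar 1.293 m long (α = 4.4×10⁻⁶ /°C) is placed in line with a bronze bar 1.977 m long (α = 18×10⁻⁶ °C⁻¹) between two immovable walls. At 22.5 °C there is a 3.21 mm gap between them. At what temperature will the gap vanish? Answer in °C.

T = 100 °C

Gap closes when ΔL₁ + ΔL₂ = 3.21 mm = 3.21×10⁻³ m
(α₁L₁ + α₂L₂)ΔT = g
α₁L₁ + α₂L₂ = 4.4×10⁻⁶×1.293 + 18×10⁻⁶×1.977 = 4.12752×10⁻⁵ m/K
ΔT = 3.21×10⁻³ / 4.12752×10⁻⁵ = 77.77 K
T = 22.5 + 77.77 = 100.27 °C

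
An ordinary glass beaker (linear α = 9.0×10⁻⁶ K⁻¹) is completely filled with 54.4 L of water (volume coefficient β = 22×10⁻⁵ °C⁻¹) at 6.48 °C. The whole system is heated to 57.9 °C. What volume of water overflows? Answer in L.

The beaker also expands: β_container ≈ 3α = 2.7×10⁻⁵ /K
Net overflow = V₀(β_liq − 3α_cont)ΔT
β − 3α = 2.20×10⁻⁴ − 2.7×10⁻⁵ = 1.93×10⁻⁴ /K; ΔT = 51.42 K
ΔV = 54.4 × 1.93×10⁻⁴ × 51.42 = 0.540 L

0.540 L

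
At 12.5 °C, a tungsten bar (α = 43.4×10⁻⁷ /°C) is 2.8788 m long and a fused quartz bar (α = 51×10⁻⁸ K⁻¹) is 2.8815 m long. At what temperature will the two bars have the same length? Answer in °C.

Equal length when α₁L₁ΔT − α₂L₂ΔT = L₂ − L₁ = 2.70×10⁻³ m
α₁L₁ = 1.2493992×10⁻⁵, α₂L₂ = 1.469565×10⁻⁶ → Δ(αL) = 1.1024427×10⁻⁵ m/K
ΔT = 2.70×10⁻³ / 1.1024427×10⁻⁵ = 244.911 K, so T = 12.5 + 244.911 = 257.411 °C

T = 257.4 °C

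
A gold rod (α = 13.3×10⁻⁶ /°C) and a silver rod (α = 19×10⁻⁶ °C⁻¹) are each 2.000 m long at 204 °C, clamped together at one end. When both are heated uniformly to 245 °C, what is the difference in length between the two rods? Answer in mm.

ΔT = 41 K
gold: ΔL = 13.3×10⁻⁶ × 2.000 m × 41 = 1.0906×10⁻³ m = 1.0906 mm
silver: ΔL = 19×10⁻⁶ × 2.000 m × 41 = 1.5580×10⁻³ m = 1.5580 mm
difference = 1.5580 − 1.0906 = 0.4674 mm

0.467 mm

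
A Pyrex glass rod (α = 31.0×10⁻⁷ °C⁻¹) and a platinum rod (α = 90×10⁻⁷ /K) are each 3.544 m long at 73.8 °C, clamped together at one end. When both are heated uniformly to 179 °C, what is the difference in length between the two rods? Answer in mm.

ΔT = 105.2 K
Pyrex glass: ΔL = 31.0×10⁻⁷ × 3.544 m × 105.2 = 1.1558×10⁻³ m = 1.1558 mm
platinum: ΔL = 90×10⁻⁷ × 3.544 m × 105.2 = 3.3555×10⁻³ m = 3.3555 mm
difference = 3.3555 − 1.1558 = 2.1997 mm

2.20 mm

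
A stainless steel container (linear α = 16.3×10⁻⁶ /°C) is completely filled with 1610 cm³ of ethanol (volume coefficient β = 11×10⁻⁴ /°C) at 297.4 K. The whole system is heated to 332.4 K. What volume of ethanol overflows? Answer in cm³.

The container also expands: β_container ≈ 3α = 4.89×10⁻⁵ /K
Net overflow = V₀(β_liq − 3α_cont)ΔT
β − 3α = 1.10×10⁻³ − 4.89×10⁻⁵ = 1.0511×10⁻³ /K; ΔT = 35.0 K
ΔV = 1610 × 1.0511×10⁻³ × 35.0 = 59.2 cm³

59.2 cm³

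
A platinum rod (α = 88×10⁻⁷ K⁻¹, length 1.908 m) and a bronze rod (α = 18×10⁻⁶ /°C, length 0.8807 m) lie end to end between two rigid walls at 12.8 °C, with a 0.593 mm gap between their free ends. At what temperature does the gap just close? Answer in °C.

Gap closes when ΔL₁ + ΔL₂ = 0.593 mm = 5.93×10⁻⁴ m
(α₁L₁ + α₂L₂)ΔT = g
α₁L₁ + α₂L₂ = 88×10⁻⁷×1.908 + 18×10⁻⁶×0.8807 = 3.2643×10⁻⁵ m/K
ΔT = 5.93×10⁻⁴ / 3.2643×10⁻⁵ = 18.166 K
T = 12.8 + 18.166 = 30.966 °C

T = 31.0 °C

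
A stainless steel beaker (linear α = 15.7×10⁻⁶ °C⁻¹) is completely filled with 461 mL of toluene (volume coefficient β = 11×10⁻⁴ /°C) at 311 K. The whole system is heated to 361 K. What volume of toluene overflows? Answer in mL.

The beaker also expands: β_container ≈ 3α = 4.71×10⁻⁵ /K
Net overflow = V₀(β_liq − 3α_cont)ΔT
β − 3α = 1.10×10⁻³ − 4.71×10⁻⁵ = 1.0529×10⁻³ /K; ΔT = 50 K
ΔV = 461 × 1.0529×10⁻³ × 50 = 24.3 mL

24.3 mL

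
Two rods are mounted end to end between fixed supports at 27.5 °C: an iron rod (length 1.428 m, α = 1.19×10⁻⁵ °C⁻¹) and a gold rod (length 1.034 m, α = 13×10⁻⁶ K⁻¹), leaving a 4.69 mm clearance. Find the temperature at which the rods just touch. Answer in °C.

T = 182 °C

α₁L₁ = 1.69932×10⁻⁵ m/K, α₂L₂ = 1.3442×10⁻⁵ m/K → total 3.04352×10⁻⁵ m/K
ΔT = g/(α₁L₁+α₂L₂) = 4.69×10⁻³ / 3.04352×10⁻⁵ = 154.10 K
T = 27.5 + 154.10 = 181.60 °C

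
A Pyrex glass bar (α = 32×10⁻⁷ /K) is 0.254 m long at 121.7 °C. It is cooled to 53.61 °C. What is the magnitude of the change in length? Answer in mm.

|ΔT| = |53.61 − 121.7| = 68.09 K
ΔL = αL₀ΔT = (32×10⁻⁷)(0.254)(68.09) = 5.53×10⁻⁵ m

ΔL = 0.0553 mm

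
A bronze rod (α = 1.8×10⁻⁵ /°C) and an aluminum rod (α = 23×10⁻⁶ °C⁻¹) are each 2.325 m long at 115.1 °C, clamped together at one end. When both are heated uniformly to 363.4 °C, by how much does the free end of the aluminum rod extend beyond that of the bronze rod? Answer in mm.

2.89 mm

ΔT = 248.3 K
bronze: ΔL = 1.8×10⁻⁵ × 2.325 m × 248.3 = 1.0391×10⁻² m = 10.391 mm
aluminum: ΔL = 23×10⁻⁶ × 2.325 m × 248.3 = 1.3278×10⁻² m = 13.278 mm
difference = 13.278 − 10.391 = 2.887 mm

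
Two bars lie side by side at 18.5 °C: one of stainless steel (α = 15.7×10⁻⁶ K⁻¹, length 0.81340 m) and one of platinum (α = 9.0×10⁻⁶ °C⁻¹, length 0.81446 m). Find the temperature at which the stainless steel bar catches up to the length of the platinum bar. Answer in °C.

T = 213.3 °C

L₁(1 + α₁ΔT) = L₂(1 + α₂ΔT) ⇒ ΔT = (L₂ − L₁)/(α₁L₁ − α₂L₂)
L₂ − L₁ = 0.81446 − 0.81340 = 1.06×10⁻³ m
α₁L₁ − α₂L₂ = 15.7×10⁻⁶×0.81340 − 9.0×10⁻⁶×0.81446 = 5.44024×10⁻⁶ m/K
ΔT = 1.06×10⁻³ / 5.44024×10⁻⁶ = 194.844 K
T = 18.5 + 194.844 = 213.344 °C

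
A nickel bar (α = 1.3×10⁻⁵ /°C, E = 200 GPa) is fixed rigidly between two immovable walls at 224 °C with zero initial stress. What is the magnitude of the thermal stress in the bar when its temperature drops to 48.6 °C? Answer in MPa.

σ = 456 MPa

Fully constrained: the free strain ε = αΔT is blocked, so σ = Eε = EαΔT.
|ΔT| = 175.4 K
σ = 200×10⁹ × 1.3×10⁻⁵ × 175.4 = 4.56×10⁸ Pa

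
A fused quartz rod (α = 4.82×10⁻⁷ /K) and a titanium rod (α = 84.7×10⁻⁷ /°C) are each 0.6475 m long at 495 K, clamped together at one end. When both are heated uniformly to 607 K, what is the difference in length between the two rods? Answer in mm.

0.579 mm

ΔT = 112 K
fused quartz: ΔL = 4.82×10⁻⁷ × 0.6475 m × 112 = 3.4955×10⁻⁵ m = 0.034955 mm
titanium: ΔL = 84.7×10⁻⁷ × 0.6475 m × 112 = 6.1424×10⁻⁴ m = 0.61424 mm
difference = 0.61424 − 0.034955 = 0.579285 mm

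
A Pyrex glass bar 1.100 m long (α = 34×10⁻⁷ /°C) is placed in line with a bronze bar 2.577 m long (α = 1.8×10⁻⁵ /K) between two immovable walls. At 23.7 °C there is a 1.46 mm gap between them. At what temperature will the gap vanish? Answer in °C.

Gap closes when ΔL₁ + ΔL₂ = 1.46 mm = 1.46×10⁻³ m
(α₁L₁ + α₂L₂)ΔT = g
α₁L₁ + α₂L₂ = 34×10⁻⁷×1.100 + 1.8×10⁻⁵×2.577 = 5.0126×10⁻⁵ m/K
ΔT = 1.46×10⁻³ / 5.0126×10⁻⁵ = 29.127 K
T = 23.7 + 29.127 = 52.827 °C

T = 52.8 °C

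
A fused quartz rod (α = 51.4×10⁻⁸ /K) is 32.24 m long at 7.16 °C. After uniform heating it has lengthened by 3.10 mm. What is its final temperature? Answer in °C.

T = 194 °C

ΔL = αL₀ΔT ⇒ ΔT = ΔL / (αL₀)
ΔT = 3.10×10⁻³ m / (51.4×10⁻⁸ × 32.24 m) = 187.07 K
T = 7.16 + 187.07 = 194.23 °C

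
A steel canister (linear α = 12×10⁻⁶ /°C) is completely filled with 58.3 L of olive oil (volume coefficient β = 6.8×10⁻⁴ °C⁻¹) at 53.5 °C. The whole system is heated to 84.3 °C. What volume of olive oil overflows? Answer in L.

The canister also expands: β_container ≈ 3α = 3.6×10⁻⁵ /K
Net overflow = V₀(β_liq − 3α_cont)ΔT
β − 3α = 6.80×10⁻⁴ − 3.6×10⁻⁵ = 6.44×10⁻⁴ /K; ΔT = 30.8 K
ΔV = 58.3 × 6.44×10⁻⁴ × 30.8 = 1.16 L

1.16 L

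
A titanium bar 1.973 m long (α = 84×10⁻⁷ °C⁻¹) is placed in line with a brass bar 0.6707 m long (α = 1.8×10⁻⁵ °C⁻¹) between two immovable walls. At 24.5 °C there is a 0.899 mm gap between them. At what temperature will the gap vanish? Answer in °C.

T = 55.9 °C

α₁L₁ = 1.65732×10⁻⁵ m/K, α₂L₂ = 1.20726×10⁻⁵ m/K → total 2.86458×10⁻⁵ m/K
ΔT = g/(α₁L₁+α₂L₂) = 8.99×10⁻⁴ / 2.86458×10⁻⁵ = 31.383 K
T = 24.5 + 31.383 = 55.883 °C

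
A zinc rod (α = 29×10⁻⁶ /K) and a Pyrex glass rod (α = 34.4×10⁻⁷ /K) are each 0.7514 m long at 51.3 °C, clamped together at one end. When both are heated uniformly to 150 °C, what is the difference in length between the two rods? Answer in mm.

1.90 mm

ΔT = 98.7 K
zinc: ΔL = 29×10⁻⁶ × 0.7514 m × 98.7 = 2.1507×10⁻³ m = 2.1507 mm
Pyrex glass: ΔL = 34.4×10⁻⁷ × 0.7514 m × 98.7 = 2.5512×10⁻⁴ m = 0.25512 mm
difference = 2.1507 − 0.25512 = 1.89558 mm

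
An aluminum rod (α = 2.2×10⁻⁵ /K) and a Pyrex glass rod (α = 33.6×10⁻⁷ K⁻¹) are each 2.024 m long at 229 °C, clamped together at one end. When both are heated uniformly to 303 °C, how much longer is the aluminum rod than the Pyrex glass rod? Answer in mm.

ΔT = 74 K
aluminum: ΔL = 2.2×10⁻⁵ × 2.024 m × 74 = 3.2951×10⁻³ m = 3.2951 mm
Pyrex glass: ΔL = 33.6×10⁻⁷ × 2.024 m × 74 = 5.0325×10⁻⁴ m = 0.50325 mm
difference = 3.2951 − 0.50325 = 2.79185 mm

2.79 mm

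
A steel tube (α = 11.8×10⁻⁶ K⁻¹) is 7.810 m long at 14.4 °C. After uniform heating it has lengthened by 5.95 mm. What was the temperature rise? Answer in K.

ΔL = αL₀ΔT ⇒ ΔT = ΔL / (αL₀)
ΔT = 5.95×10⁻³ m / (11.8×10⁻⁶ × 7.810 m) = 64.563 K

ΔT = 64.6 K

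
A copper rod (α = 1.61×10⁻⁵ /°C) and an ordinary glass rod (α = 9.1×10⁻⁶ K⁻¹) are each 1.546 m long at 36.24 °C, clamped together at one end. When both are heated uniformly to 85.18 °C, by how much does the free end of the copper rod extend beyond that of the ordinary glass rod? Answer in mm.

0.530 mm

ΔT = 48.94 K
copper: ΔL = 1.61×10⁻⁵ × 1.546 m × 48.94 = 1.2181×10⁻³ m = 1.2181 mm
ordinary glass: ΔL = 9.1×10⁻⁶ × 1.546 m × 48.94 = 6.8852×10⁻⁴ m = 0.68852 mm
difference = 1.2181 − 0.68852 = 0.52958 mm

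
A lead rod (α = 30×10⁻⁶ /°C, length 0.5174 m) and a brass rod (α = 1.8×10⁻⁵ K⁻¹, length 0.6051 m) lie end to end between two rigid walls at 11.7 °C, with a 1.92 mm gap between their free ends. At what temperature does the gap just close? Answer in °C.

α₁L₁ = 1.5522×10⁻⁵ m/K, α₂L₂ = 1.08918×10⁻⁵ m/K → total 2.64138×10⁻⁵ m/K
ΔT = g/(α₁L₁+α₂L₂) = 1.92×10⁻³ / 2.64138×10⁻⁵ = 72.689 K
T = 11.7 + 72.689 = 84.389 °C

T = 84.4 °C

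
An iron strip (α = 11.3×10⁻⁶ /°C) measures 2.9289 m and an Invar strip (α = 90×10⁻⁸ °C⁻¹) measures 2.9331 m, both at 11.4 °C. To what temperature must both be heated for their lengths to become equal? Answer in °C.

Equal length when α₁L₁ΔT − α₂L₂ΔT = L₂ − L₁ = 4.20×10⁻³ m
α₁L₁ = 3.309657×10⁻⁵, α₂L₂ = 2.63979×10⁻⁶ → Δ(αL) = 3.045678×10⁻⁵ m/K
ΔT = 4.20×10⁻³ / 3.045678×10⁻⁵ = 137.900 K, so T = 11.4 + 137.900 = 149.300 °C

T = 149.3 °C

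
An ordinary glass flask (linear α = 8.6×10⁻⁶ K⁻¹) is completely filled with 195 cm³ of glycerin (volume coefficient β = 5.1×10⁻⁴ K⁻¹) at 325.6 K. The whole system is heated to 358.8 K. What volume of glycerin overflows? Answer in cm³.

3.13 cm³

The flask also expands: β_container ≈ 3α = 2.58×10⁻⁵ /K
Net overflow = V₀(β_liq − 3α_cont)ΔT
β − 3α = 5.10×10⁻⁴ − 2.58×10⁻⁵ = 4.842×10⁻⁴ /K; ΔT = 33.2 K
ΔV = 195 × 4.842×10⁻⁴ × 33.2 = 3.13 cm³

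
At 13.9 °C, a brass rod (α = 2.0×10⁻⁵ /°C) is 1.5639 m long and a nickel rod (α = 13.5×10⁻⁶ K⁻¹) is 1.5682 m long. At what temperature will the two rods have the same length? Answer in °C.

T = 439.3 °C

Equal length when α₁L₁ΔT − α₂L₂ΔT = L₂ − L₁ = 4.30×10⁻³ m
α₁L₁ = 3.1278×10⁻⁵, α₂L₂ = 2.11707×10⁻⁵ → Δ(αL) = 1.01073×10⁻⁵ m/K
ΔT = 4.30×10⁻³ / 1.01073×10⁻⁵ = 425.435 K, so T = 13.9 + 425.435 = 439.335 °C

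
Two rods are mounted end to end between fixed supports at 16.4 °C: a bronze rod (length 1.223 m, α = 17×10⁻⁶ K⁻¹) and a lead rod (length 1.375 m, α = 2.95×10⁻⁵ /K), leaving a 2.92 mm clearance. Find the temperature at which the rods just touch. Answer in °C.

T = 64.0 °C

Gap closes when ΔL₁ + ΔL₂ = 2.92 mm = 2.92×10⁻³ m
(α₁L₁ + α₂L₂)ΔT = g
α₁L₁ + α₂L₂ = 17×10⁻⁶×1.223 + 2.95×10⁻⁵×1.375 = 6.13535×10⁻⁵ m/K
ΔT = 2.92×10⁻³ / 6.13535×10⁻⁵ = 47.593 K
T = 16.4 + 47.593 = 63.993 °C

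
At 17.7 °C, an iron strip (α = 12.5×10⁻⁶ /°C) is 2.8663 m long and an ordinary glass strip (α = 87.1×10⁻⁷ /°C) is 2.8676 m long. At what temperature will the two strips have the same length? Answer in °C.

T = 137.5 °C

L₁(1 + α₁ΔT) = L₂(1 + α₂ΔT) ⇒ ΔT = (L₂ − L₁)/(α₁L₁ − α₂L₂)
L₂ − L₁ = 2.8676 − 2.8663 = 1.30×10⁻³ m
α₁L₁ − α₂L₂ = 12.5×10⁻⁶×2.8663 − 87.1×10⁻⁷×2.8676 = 1.0851954×10⁻⁵ m/K
ΔT = 1.30×10⁻³ / 1.0851954×10⁻⁵ = 119.794 K
T = 17.7 + 119.794 = 137.494 °C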